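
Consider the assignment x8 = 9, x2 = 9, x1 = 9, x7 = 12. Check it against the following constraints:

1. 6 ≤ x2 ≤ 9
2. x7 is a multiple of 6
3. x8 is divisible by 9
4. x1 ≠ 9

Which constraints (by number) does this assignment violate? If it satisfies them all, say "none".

1. x2 = 9 lies in [6, 9] — satisfied.
2. 12 / 6 = 2, so 6 divides 12 — satisfied.
3. 9 / 9 = 1, so 9 divides 9 — satisfied.
4. x1 = 9, but 9 is required to differ — violated.

The assignment fails constraint 4.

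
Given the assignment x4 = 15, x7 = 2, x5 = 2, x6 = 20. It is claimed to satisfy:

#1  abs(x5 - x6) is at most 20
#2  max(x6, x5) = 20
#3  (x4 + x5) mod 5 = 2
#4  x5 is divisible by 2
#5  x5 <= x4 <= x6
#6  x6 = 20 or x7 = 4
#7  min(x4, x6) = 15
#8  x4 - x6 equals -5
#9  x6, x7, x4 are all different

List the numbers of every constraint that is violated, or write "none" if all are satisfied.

#1 abs(2 - 20) = 18; 18 ≤ 20  ✔
#2 max(20, 2) = 20  ✔
#3 x4 + x5 = 17; 17 mod 5 = 2  ✔
#4 2 / 2 = 1, so 2 divides 2  ✔
#5 values 2 <= 15 <= 20  ✔
#6 x6 = 20 = 20 (first disjunct)  ✔
#7 min(15, 20) = 15  ✔
#8 x4 - x6 = 15 - 20 = -5  ✔
#9 values 20, 2, 15 are pairwise distinct  ✔

The assignment satisfies every constraint.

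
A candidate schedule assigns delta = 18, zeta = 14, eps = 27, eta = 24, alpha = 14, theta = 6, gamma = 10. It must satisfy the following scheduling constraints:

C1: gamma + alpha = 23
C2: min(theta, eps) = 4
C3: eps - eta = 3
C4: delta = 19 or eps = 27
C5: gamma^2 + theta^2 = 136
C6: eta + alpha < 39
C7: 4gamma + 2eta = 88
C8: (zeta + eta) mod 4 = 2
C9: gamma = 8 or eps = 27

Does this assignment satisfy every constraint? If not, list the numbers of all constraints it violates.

C1: gamma + alpha = 10 + 14 = 24, not 23 — violated.
C2: min(6, 27) = 6, not 4 — violated.
C3: eps - eta = 27 - 24 = 3 — OK.
C4: delta = 18 ≠ 19, but eps = 27 = 27 (second disjunct) — OK.
C5: gamma^2 + theta^2 = 10^2 + 6^2 = 100 + 36 = 136 — OK.
C6: eta + alpha = 24 + 14 = 38; 38 < 39 — OK.
C7: 4gamma + 2eta = 4(10) + 2(24) = 88 — OK.
C8: zeta + eta = 38; 38 mod 4 = 2 — OK.
C9: gamma = 10 ≠ 8, but eps = 27 = 27 (second disjunct) — OK.

Constraints 1 and 2 are violated.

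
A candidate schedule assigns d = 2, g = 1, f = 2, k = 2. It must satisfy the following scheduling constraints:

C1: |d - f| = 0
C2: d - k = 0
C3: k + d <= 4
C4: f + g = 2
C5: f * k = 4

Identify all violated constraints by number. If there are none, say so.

Constraint 4 does not hold.

C1: |2 - 2| = 0 — satisfied.
C2: d - k = 2 - 2 = 0 — satisfied.
C3: k + d = 2 + 2 = 4; 4 ≤ 4 — satisfied.
C4: f + g = 2 + 1 = 3, not 2 — violated.
C5: f * k = 2 * 2 = 4 — satisfied.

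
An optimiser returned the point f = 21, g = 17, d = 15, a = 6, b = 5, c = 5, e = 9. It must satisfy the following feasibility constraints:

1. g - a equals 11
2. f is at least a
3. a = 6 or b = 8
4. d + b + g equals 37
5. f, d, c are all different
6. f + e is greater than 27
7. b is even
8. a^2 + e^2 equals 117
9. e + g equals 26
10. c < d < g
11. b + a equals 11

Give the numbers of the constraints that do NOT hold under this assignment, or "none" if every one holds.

No — constraint 7 is not satisfied.

1. g - a = 17 - 6 = 11  ✓
2. f = 21, a = 6; 21 ≥ 6  ✓
3. a = 6 = 6 (first disjunct)  ✓
4. d + b + g = 15 + 5 + 17 = 37  ✓
5. values 21, 15, 5 are pairwise distinct  ✓
6. f + e = 21 + 9 = 30; 30 > 27  ✓
7. b = 5 is odd  ✗
8. a^2 + e^2 = 6^2 + 9^2 = 36 + 81 = 117  ✓
9. e + g = 9 + 17 = 26  ✓
10. values 5 < 15 < 17  ✓
11. b + a = 5 + 6 = 11  ✓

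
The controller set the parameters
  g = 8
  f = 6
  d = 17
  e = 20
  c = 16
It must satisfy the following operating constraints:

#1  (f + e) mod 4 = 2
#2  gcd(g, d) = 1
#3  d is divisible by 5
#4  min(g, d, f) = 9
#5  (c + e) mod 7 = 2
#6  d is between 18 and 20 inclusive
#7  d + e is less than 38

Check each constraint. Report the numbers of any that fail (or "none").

Constraints 3, 4, 5, and 6 do not hold.

#1 f + e = 26; 26 mod 4 = 2 — holds.
#2 gcd(8, 17) = 1 — holds.
#3 17 = 5*3 + 2, so 5 does not divide 17 — does not hold.
#4 min(8, 17, 6) = 6, not 9 — does not hold.
#5 c + e = 36; 36 mod 7 = 1, not 2 — does not hold.
#6 d = 17 is outside [18, 20] — does not hold.
#7 d + e = 17 + 20 = 37; 37 < 38 — holds.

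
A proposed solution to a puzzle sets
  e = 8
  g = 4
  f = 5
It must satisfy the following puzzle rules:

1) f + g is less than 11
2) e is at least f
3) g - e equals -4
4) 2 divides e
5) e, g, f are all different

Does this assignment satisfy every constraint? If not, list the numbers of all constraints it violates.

1) f + g = 5 + 4 = 9; 9 < 11  ✔
2) e = 8, f = 5; 8 ≥ 5  ✔
3) g - e = 4 - 8 = -4  ✔
4) 8 / 2 = 4, so 2 divides 8  ✔
5) values 8, 4, 5 are pairwise distinct  ✔

None — every constraint holds.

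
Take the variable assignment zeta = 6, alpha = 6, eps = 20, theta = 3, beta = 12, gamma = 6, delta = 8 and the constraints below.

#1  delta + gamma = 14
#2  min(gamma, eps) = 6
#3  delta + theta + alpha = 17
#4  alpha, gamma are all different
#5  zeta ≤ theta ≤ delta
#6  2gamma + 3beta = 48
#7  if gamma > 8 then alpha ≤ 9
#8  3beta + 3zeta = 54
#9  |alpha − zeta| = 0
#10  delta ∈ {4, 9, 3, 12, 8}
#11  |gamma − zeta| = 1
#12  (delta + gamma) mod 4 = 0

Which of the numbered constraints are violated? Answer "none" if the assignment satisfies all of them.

Violated: 4, 5, 11, 12.

#1 delta + gamma = 8 + 6 = 14 — holds.
#2 min(6, 20) = 6 — holds.
#3 delta + theta + alpha = 8 + 3 + 6 = 17 — holds.
#4 alpha = gamma = 6, not all different — does not hold.
#5 values 6, 3, 8; zeta = 6 is not ≤ theta = 3 — does not hold.
#6 2gamma + 3beta = 2(6) + 3(12) = 48 — holds.
#7 gamma = 6, not > 8; antecedent false, conditional vacuously true — holds.
#8 3beta + 3zeta = 3(12) + 3(6) = 54 — holds.
#9 |6 − 6| = 0 — holds.
#10 delta = 8 is in {4, 9, 3, 12, 8} — holds.
#11 |6 − 6| = 0, not 1 — does not hold.
#12 delta + gamma = 14; 14 mod 4 = 2, not 0 — does not hold.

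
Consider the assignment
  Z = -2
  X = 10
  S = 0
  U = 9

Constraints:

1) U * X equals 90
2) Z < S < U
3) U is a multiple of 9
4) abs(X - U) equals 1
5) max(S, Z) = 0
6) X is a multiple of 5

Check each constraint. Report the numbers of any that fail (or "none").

1) U * X = 9 * 10 = 90  ✔
2) values -2 < 0 < 9  ✔
3) 9 / 9 = 1, so 9 divides 9  ✔
4) abs(10 - 9) = 1  ✔
5) max(0, -2) = 0  ✔
6) 10 / 5 = 2, so 5 divides 10  ✔

All constraints are satisfied.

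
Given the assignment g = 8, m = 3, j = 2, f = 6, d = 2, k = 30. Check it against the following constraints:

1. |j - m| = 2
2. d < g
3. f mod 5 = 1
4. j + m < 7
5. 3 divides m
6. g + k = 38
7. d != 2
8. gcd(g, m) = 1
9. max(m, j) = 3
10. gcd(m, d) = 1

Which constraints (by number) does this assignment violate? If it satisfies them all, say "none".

1. |2 - 3| = 1, not 2 — does not hold.
2. d = 2, g = 8; 2 < 8 — holds.
3. 6 mod 5 = 1 — holds.
4. j + m = 2 + 3 = 5; 5 < 7 — holds.
5. 3 / 3 = 1, so 3 divides 3 — holds.
6. g + k = 8 + 30 = 38 — holds.
7. d = 2, but 2 is required to differ — does not hold.
8. gcd(8, 3) = 1 — holds.
9. max(3, 2) = 3 — holds.
10. gcd(3, 2) = 1 — holds.

The assignment fails constraints 1 and 7.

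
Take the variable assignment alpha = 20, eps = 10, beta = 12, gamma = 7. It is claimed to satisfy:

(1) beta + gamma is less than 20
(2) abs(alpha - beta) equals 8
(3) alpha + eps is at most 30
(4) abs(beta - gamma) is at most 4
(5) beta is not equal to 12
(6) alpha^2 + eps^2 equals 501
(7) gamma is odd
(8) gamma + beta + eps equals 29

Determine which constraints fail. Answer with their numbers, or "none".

Constraints 4, 5, and 6 do not hold.

(1) beta + gamma = 12 + 7 = 19; 19 < 20 — satisfied.
(2) abs(20 - 12) = 8 — satisfied.
(3) alpha + eps = 20 + 10 = 30; 30 ≤ 30 — satisfied.
(4) abs(12 - 7) = 5; 5 > 4, exceeds bound 4 — violated.
(5) beta = 12, but 12 is required to differ — violated.
(6) alpha^2 + eps^2 = 20^2 + 10^2 = 400 + 100 = 500, not 501 — violated.
(7) gamma = 7 is odd — satisfied.
(8) gamma + beta + eps = 7 + 12 + 10 = 29 — satisfied.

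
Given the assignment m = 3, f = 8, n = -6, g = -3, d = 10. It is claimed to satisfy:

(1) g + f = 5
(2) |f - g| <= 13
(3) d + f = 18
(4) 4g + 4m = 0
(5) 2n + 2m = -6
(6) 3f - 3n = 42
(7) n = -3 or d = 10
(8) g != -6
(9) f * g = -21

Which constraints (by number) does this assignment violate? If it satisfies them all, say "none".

Violated: 9.

(1) g + f = -3 + 8 = 5 — satisfied.
(2) |8 - (-3)| = 11; 11 ≤ 13 — satisfied.
(3) d + f = 10 + 8 = 18 — satisfied.
(4) 4g + 4m = 4(-3) + 4(3) = 0 — satisfied.
(5) 2n + 2m = 2(-6) + 2(3) = -6 — satisfied.
(6) 3f - 3n = 3(8) - 3(-6) = 42 — satisfied.
(7) n = -6 ≠ -3, but d = 10 = 10 (second disjunct) — satisfied.
(8) g = -3, and -3 ≠ -6 — satisfied.
(9) f * g = 8 * (-3) = -24, not -21 — violated.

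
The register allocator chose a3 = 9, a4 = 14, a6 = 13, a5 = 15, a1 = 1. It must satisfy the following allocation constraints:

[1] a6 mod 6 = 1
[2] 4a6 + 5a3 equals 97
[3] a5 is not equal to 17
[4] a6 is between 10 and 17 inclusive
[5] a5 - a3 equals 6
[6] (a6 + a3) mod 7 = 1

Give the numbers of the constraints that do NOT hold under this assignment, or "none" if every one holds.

[1] 13 mod 6 = 1  holds
[2] 4a6 + 5a3 = 4(13) + 5(9) = 97  holds
[3] a5 = 15, and 15 ≠ 17  holds
[4] a6 = 13 lies in [10, 17]  holds
[5] a5 - a3 = 15 - 9 = 6  holds
[6] a6 + a3 = 22; 22 mod 7 = 1  holds

The assignment satisfies every constraint.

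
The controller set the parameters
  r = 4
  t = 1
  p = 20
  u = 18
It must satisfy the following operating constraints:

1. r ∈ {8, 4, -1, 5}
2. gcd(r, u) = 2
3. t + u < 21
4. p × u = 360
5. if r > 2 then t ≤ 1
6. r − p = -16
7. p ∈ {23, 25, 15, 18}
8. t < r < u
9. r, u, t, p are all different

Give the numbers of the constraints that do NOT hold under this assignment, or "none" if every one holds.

Constraint 7 does not hold.

1. r = 4 is in {8, 4, -1, 5} — holds.
2. gcd(4, 18) = 2 — holds.
3. t + u = 1 + 18 = 19; 19 < 21 — holds.
4. p × u = 20 × 18 = 360 — holds.
5. r = 4 > 2, so we need t ≤ 1; t = 1 ≤ 1 — holds.
6. r − p = 4 − 20 = -16 — holds.
7. p = 20 is not in {23, 25, 15, 18} — does not hold.
8. values 1 < 4 < 18 — holds.
9. values 4, 18, 1, 20 are pairwise distinct — holds.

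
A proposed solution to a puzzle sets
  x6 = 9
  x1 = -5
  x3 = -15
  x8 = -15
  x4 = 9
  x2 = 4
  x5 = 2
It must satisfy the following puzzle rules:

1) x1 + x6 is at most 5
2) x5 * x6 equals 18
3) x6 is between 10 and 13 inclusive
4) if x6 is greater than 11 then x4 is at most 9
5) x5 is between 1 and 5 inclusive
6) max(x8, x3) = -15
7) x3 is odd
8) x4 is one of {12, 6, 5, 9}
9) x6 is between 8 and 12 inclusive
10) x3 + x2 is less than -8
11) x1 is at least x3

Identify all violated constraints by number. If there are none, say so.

1) x1 + x6 = -5 + 9 = 4; 4 ≤ 5 — satisfied.
2) x5 * x6 = 2 * 9 = 18 — satisfied.
3) x6 = 9 is outside [10, 13] — violated.
4) x6 = 9, not > 11; antecedent false, conditional vacuously true — satisfied.
5) x5 = 2 lies in [1, 5] — satisfied.
6) max(-15, -15) = -15 — satisfied.
7) x3 = -15 is odd — satisfied.
8) x4 = 9 is in {12, 6, 5, 9} — satisfied.
9) x6 = 9 lies in [8, 12] — satisfied.
10) x3 + x2 = -15 + 4 = -11; -11 < -8 — satisfied.
11) x1 = -5, x3 = -15; -5 ≥ -15 — satisfied.

Constraint 3 is violated.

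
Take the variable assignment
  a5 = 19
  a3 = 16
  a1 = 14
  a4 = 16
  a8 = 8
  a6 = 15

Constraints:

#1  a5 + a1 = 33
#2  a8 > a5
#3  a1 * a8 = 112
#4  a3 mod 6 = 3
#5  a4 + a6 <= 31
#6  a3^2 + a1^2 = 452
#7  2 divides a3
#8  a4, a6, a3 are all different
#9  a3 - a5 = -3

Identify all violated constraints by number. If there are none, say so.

The assignment fails constraints 2, 4, 8.

#1 a5 + a1 = 19 + 14 = 33  ✓
#2 a8 = 8, a5 = 19; 8 ≤ 19 (want >)  ✗
#3 a1 * a8 = 14 * 8 = 112  ✓
#4 16 mod 6 = 4, not 3  ✗
#5 a4 + a6 = 16 + 15 = 31; 31 ≤ 31  ✓
#6 a3^2 + a1^2 = 16^2 + 14^2 = 256 + 196 = 452  ✓
#7 16 / 2 = 8, so 2 divides 16  ✓
#8 a4 = a3 = 16, not all different  ✗
#9 a3 - a5 = 16 - 19 = -3  ✓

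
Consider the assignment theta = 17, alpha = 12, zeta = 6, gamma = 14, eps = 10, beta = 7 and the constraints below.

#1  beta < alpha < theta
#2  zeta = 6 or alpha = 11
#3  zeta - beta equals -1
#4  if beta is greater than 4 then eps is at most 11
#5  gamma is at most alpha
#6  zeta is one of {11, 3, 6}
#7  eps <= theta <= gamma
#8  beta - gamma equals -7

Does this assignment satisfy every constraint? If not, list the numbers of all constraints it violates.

#1 values 7 < 12 < 17 — holds.
#2 zeta = 6 = 6 (first disjunct) — holds.
#3 zeta - beta = 6 - 7 = -1 — holds.
#4 beta = 7 > 4, so we need eps ≤ 11; eps = 10 ≤ 11 — holds.
#5 gamma = 14, alpha = 12; 14 > 12 (want ≤) — does not hold.
#6 zeta = 6 is in {11, 3, 6} — holds.
#7 values 10, 17, 14; theta = 17 is not <= gamma = 14 — does not hold.
#8 beta - gamma = 7 - 14 = -7 — holds.

No — constraints 5 and 7 are not satisfied.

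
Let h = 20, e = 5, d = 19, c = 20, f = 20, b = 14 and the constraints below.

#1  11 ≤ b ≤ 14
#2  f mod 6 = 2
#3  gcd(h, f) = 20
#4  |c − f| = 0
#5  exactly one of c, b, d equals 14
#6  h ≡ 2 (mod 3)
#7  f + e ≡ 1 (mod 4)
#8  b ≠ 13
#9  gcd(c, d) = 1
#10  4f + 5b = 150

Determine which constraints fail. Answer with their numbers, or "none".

#1 b = 14 lies in [11, 14]  holds
#2 20 mod 6 = 2  holds
#3 gcd(20, 20) = 20  holds
#4 |20 − 20| = 0  holds
#5 c=20, b=14, d=19; 1 of them equals 14  holds
#6 20 mod 3 = 2  holds
#7 f + e = 25; 25 mod 4 = 1  holds
#8 b = 14, and 14 ≠ 13  holds
#9 gcd(20, 19) = 1  holds
#10 4f + 5b = 4(20) + 5(14) = 150  holds

None — every constraint holds.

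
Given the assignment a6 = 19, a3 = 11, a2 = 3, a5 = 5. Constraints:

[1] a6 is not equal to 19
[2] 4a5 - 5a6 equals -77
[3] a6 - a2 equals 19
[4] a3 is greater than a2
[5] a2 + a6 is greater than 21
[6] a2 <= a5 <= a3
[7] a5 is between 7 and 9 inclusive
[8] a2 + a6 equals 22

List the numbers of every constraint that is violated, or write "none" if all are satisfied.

Constraints 1, 2, 3, 7 are violated.

[1] a6 = 19, but 19 is required to differ — does not hold.
[2] 4a5 - 5a6 = 4(5) - 5(19) = -75, not -77 — does not hold.
[3] a6 - a2 = 19 - 3 = 16, not 19 — does not hold.
[4] a3 = 11, a2 = 3; 11 > 3 — holds.
[5] a2 + a6 = 3 + 19 = 22; 22 > 21 — holds.
[6] values 3 <= 5 <= 11 — holds.
[7] a5 = 5 is outside [7, 9] — does not hold.
[8] a2 + a6 = 3 + 19 = 22 — holds.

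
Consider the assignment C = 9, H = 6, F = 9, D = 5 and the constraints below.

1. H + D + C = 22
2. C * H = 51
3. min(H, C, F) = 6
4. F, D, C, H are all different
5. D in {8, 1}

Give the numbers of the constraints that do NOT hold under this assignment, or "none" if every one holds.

1. H + D + C = 6 + 5 + 9 = 20, not 22 — violated.
2. C * H = 9 * 6 = 54, not 51 — violated.
3. min(6, 9, 9) = 6 — OK.
4. F = C = 9, not all different — violated.
5. D = 5 is not in {8, 1} — violated.

The assignment fails constraints 1, 2, 4, and 5.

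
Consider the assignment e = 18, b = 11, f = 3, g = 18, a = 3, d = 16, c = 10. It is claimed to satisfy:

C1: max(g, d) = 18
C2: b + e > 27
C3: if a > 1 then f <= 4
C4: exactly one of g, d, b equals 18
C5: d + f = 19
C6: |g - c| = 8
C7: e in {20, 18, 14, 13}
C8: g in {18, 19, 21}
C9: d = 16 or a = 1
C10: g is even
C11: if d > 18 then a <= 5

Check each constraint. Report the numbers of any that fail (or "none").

No violations.

C1: max(18, 16) = 18  ✔
C2: b + e = 11 + 18 = 29; 29 > 27  ✔
C3: a = 3 > 1, so we need f ≤ 4; f = 3 ≤ 4  ✔
C4: g=18, d=16, b=11; 1 of them equals 18  ✔
C5: d + f = 16 + 3 = 19  ✔
C6: |18 - 10| = 8  ✔
C7: e = 18 is in {20, 18, 14, 13}  ✔
C8: g = 18 is in {18, 19, 21}  ✔
C9: d = 16 = 16 (first disjunct)  ✔
C10: g = 18 is even  ✔
C11: d = 16, not > 18; antecedent false, conditional vacuously true  ✔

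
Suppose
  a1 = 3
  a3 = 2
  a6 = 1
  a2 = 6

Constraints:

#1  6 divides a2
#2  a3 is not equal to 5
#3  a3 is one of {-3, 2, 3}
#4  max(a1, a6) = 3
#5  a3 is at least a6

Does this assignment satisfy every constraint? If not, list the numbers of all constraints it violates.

The assignment satisfies every constraint.

#1 6 / 6 = 1, so 6 divides 6  holds
#2 a3 = 2, and 2 ≠ 5  holds
#3 a3 = 2 is in {-3, 2, 3}  holds
#4 max(3, 1) = 3  holds
#5 a3 = 2, a6 = 1; 2 ≥ 1  holds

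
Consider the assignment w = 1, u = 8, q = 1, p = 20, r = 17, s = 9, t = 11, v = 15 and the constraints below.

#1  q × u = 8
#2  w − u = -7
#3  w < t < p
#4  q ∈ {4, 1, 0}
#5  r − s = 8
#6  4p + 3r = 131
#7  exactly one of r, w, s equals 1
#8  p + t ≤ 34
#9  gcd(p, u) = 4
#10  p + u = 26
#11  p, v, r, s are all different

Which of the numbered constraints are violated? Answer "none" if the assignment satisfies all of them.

The assignment fails constraint 10.

#1 q × u = 1 × 8 = 8  yes
#2 w − u = 1 − 8 = -7  yes
#3 values 1 < 11 < 20  yes
#4 q = 1 is in {4, 1, 0}  yes
#5 r − s = 17 − 9 = 8  yes
#6 4p + 3r = 4(20) + 3(17) = 131  yes
#7 r=17, w=1, s=9; 1 of them equals 1  yes
#8 p + t = 20 + 11 = 31; 31 ≤ 34  yes
#9 gcd(20, 8) = 4  yes
#10 p + u = 20 + 8 = 28, not 26  no
#11 values 20, 15, 17, 9 are pairwise distinct  yes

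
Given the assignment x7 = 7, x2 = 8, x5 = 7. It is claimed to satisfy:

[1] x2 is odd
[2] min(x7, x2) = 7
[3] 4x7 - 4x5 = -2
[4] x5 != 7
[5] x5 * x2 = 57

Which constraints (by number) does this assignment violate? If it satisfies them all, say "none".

[1] x2 = 8 is even — violated.
[2] min(7, 8) = 7 — OK.
[3] 4x7 - 4x5 = 4(7) - 4(7) = 0, not -2 — violated.
[4] x5 = 7, but 7 is required to differ — violated.
[5] x5 * x2 = 7 * 8 = 56, not 57 — violated.

No — constraints 1, 3, 4, and 5 are not satisfied.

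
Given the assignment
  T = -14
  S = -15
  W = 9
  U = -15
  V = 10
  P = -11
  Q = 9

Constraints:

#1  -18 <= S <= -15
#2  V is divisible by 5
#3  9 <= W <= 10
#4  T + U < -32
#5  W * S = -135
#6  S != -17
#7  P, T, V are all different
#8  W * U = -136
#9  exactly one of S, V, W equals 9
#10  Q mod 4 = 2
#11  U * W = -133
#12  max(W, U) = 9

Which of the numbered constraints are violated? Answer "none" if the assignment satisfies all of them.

Constraints 4, 8, 10, and 11 are violated.

#1 S = -15 lies in [-18, -15] — OK.
#2 10 / 5 = 2, so 5 divides 10 — OK.
#3 W = 9 lies in [9, 10] — OK.
#4 T + U = -14 + (-15) = -29; -29 ≥ -32, bound -32 not met — violated.
#5 W * S = 9 * (-15) = -135 — OK.
#6 S = -15, and -15 ≠ -17 — OK.
#7 values -11, -14, 10 are pairwise distinct — OK.
#8 W * U = 9 * (-15) = -135, not -136 — violated.
#9 S=-15, V=10, W=9; 1 of them equals 9 — OK.
#10 9 mod 4 = 1, not 2 — violated.
#11 U * W = -15 * 9 = -135, not -133 — violated.
#12 max(9, -15) = 9 — OK.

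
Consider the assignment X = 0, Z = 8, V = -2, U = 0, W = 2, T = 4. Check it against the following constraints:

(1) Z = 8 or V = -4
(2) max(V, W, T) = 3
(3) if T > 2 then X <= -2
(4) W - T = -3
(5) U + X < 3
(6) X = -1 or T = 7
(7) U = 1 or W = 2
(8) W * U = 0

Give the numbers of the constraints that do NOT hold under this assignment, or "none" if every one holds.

(1) Z = 8 = 8 (first disjunct)  yes
(2) max(-2, 2, 4) = 4, not 3  no
(3) T = 4 > 2, so we need X ≤ -2; but X = 0 > -2  no
(4) W - T = 2 - 4 = -2, not -3  no
(5) U + X = 0 + 0 = 0; 0 < 3  yes
(6) X = 0 ≠ -1 and T = 4 ≠ 7; both disjuncts false  no
(7) U = 0 ≠ 1, but W = 2 = 2 (second disjunct)  yes
(8) W * U = 2 * 0 = 0  yes

Constraints 2, 3, 4, and 6 do not hold.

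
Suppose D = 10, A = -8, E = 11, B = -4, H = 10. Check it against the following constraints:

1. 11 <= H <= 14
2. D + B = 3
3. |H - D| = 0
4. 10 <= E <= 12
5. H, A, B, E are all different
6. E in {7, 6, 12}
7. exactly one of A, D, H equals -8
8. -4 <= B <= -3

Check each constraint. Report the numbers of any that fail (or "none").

Violated: 1, 2, 6.

1. H = 10 is outside [11, 14] — does not hold.
2. D + B = 10 + (-4) = 6, not 3 — does not hold.
3. |10 - 10| = 0 — holds.
4. E = 11 lies in [10, 12] — holds.
5. values 10, -8, -4, 11 are pairwise distinct — holds.
6. E = 11 is not in {7, 6, 12} — does not hold.
7. A=-8, D=10, H=10; 1 of them equals -8 — holds.
8. B = -4 lies in [-4, -3] — holds.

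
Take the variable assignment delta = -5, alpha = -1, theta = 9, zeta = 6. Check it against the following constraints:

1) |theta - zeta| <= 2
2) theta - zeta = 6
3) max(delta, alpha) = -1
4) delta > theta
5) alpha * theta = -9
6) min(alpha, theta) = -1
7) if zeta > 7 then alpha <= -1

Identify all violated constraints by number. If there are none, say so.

1) |9 - 6| = 3; 3 > 2, exceeds bound 2 — violated.
2) theta - zeta = 9 - 6 = 3, not 6 — violated.
3) max(-5, -1) = -1 — OK.
4) delta = -5, theta = 9; -5 ≤ 9 (want >) — violated.
5) alpha * theta = -1 * 9 = -9 — OK.
6) min(-1, 9) = -1 — OK.
7) zeta = 6, not > 7; antecedent false, conditional vacuously true — OK.

Constraints 1, 2, 4 do not hold.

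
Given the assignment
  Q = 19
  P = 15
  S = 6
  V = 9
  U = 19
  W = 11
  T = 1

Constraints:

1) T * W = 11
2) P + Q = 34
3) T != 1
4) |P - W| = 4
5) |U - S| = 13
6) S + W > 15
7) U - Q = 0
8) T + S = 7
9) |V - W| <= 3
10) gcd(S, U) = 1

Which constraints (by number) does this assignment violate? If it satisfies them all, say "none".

1) T * W = 1 * 11 = 11  holds
2) P + Q = 15 + 19 = 34  holds
3) T = 1, but 1 is required to differ  fails
4) |15 - 11| = 4  holds
5) |19 - 6| = 13  holds
6) S + W = 6 + 11 = 17; 17 > 15  holds
7) U - Q = 19 - 19 = 0  holds
8) T + S = 1 + 6 = 7  holds
9) |9 - 11| = 2; 2 ≤ 3  holds
10) gcd(6, 19) = 1  holds

No — constraint 3 is not satisfied.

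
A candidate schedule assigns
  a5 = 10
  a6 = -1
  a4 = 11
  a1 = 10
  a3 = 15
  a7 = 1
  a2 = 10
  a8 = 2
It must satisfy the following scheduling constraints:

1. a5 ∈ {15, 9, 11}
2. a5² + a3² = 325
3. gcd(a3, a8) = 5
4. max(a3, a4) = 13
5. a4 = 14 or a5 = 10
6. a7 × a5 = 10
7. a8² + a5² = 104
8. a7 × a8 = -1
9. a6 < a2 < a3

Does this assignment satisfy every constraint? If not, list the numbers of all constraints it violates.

1. a5 = 10 is not in {15, 9, 11} — violated.
2. a5² + a3² = 10² + 15² = 100 + 225 = 325 — OK.
3. gcd(15, 2) = 1, not 5 — violated.
4. max(15, 11) = 15, not 13 — violated.
5. a4 = 11 ≠ 14, but a5 = 10 = 10 (second disjunct) — OK.
6. a7 × a5 = 1 × 10 = 10 — OK.
7. a8² + a5² = 2² + 10² = 4 + 100 = 104 — OK.
8. a7 × a8 = 1 × 2 = 2, not -1 — violated.
9. values -1 < 10 < 15 — OK.

Constraints 1, 3, 4, and 8 do not hold.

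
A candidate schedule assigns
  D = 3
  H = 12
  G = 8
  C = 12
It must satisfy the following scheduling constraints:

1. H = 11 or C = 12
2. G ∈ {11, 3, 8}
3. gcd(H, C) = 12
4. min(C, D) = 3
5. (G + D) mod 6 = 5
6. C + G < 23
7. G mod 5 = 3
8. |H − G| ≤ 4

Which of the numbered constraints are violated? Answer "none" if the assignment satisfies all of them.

The assignment satisfies every constraint.

1. H = 12 ≠ 11, but C = 12 = 12 (second disjunct)  OK
2. G = 8 is in {11, 3, 8}  OK
3. gcd(12, 12) = 12  OK
4. min(12, 3) = 3  OK
5. G + D = 11; 11 mod 6 = 5  OK
6. C + G = 12 + 8 = 20; 20 < 23  OK
7. 8 mod 5 = 3  OK
8. |12 − 8| = 4; 4 ≤ 4  OK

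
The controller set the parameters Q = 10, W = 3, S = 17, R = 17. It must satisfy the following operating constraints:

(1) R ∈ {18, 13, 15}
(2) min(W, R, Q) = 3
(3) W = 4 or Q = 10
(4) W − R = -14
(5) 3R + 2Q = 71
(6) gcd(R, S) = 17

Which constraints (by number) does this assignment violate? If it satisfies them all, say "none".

(1) R = 17 is not in {18, 13, 15} — fails.
(2) min(3, 17, 10) = 3 — holds.
(3) W = 3 ≠ 4, but Q = 10 = 10 (second disjunct) — holds.
(4) W − R = 3 − 17 = -14 — holds.
(5) 3R + 2Q = 3(17) + 2(10) = 71 — holds.
(6) gcd(17, 17) = 17 — holds.

No — constraint 1 is not satisfied.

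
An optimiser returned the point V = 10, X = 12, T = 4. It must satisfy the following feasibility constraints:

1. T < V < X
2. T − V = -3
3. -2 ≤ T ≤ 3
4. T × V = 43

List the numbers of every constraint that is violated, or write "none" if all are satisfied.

Constraints 2, 3, and 4 are violated.

1. values 4 < 10 < 12 — satisfied.
2. T − V = 4 − 10 = -6, not -3 — violated.
3. T = 4 is outside [-2, 3] — violated.
4. T × V = 4 × 10 = 40, not 43 — violated.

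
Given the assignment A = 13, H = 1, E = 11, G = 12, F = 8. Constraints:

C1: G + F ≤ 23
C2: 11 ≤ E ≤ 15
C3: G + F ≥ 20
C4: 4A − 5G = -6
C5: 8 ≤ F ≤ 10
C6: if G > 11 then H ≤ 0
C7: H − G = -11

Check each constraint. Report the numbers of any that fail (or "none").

Constraints 4 and 6 do not hold.

C1: G + F = 12 + 8 = 20; 20 ≤ 23 — holds.
C2: E = 11 lies in [11, 15] — holds.
C3: G + F = 12 + 8 = 20; 20 ≥ 20 — holds.
C4: 4A − 5G = 4(13) − 5(12) = -8, not -6 — does not hold.
C5: F = 8 lies in [8, 10] — holds.
C6: G = 12 > 11, so we need H ≤ 0; but H = 1 > 0 — does not hold.
C7: H − G = 1 − 12 = -11 — holds.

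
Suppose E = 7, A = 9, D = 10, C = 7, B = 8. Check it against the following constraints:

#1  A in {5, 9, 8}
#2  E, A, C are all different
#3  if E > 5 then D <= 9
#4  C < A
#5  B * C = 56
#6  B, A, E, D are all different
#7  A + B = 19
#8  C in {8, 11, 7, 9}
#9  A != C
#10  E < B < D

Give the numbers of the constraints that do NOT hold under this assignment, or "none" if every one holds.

#1 A = 9 is in {5, 9, 8}  true
#2 E = C = 7, not all different  false
#3 E = 7 > 5, so we need D ≤ 9; but D = 10 > 9  false
#4 C = 7, A = 9; 7 < 9  true
#5 B * C = 8 * 7 = 56  true
#6 values 8, 9, 7, 10 are pairwise distinct  true
#7 A + B = 9 + 8 = 17, not 19  false
#8 C = 7 is in {8, 11, 7, 9}  true
#9 A = 9, C = 7; distinct  true
#10 values 7 < 8 < 10  true

Violated: 2, 3, and 7.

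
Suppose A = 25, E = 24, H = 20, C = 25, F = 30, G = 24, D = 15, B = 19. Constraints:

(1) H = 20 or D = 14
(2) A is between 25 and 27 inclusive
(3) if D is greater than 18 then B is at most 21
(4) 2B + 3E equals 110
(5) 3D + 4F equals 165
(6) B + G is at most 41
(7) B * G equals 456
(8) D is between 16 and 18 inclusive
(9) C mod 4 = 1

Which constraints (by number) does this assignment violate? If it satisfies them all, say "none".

Constraints 6 and 8 do not hold.

(1) H = 20 = 20 (first disjunct)  ✔
(2) A = 25 lies in [25, 27]  ✔
(3) D = 15, not > 18; antecedent false, conditional vacuously true  ✔
(4) 2B + 3E = 2(19) + 3(24) = 110  ✔
(5) 3D + 4F = 3(15) + 4(30) = 165  ✔
(6) B + G = 19 + 24 = 43; 43 > 41, bound 41 not met  ✘
(7) B * G = 19 * 24 = 456  ✔
(8) D = 15 is outside [16, 18]  ✘
(9) 25 mod 4 = 1  ✔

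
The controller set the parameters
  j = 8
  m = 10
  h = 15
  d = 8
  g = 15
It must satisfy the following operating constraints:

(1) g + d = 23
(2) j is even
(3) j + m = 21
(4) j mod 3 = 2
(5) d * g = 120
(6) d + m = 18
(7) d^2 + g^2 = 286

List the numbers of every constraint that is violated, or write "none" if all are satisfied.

(1) g + d = 15 + 8 = 23  yes
(2) j = 8 is even  yes
(3) j + m = 8 + 10 = 18, not 21  no
(4) 8 mod 3 = 2  yes
(5) d * g = 8 * 15 = 120  yes
(6) d + m = 8 + 10 = 18  yes
(7) d^2 + g^2 = 8^2 + 15^2 = 64 + 225 = 289, not 286  no

No — constraints 3 and 7 are not satisfied.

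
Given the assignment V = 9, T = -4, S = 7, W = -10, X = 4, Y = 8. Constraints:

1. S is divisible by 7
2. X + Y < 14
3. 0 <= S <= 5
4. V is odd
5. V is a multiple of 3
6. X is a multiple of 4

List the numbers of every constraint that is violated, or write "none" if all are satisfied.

1. 7 / 7 = 1, so 7 divides 7 — satisfied.
2. X + Y = 4 + 8 = 12; 12 < 14 — satisfied.
3. S = 7 is outside [0, 5] — violated.
4. V = 9 is odd — satisfied.
5. 9 / 3 = 3, so 3 divides 9 — satisfied.
6. 4 / 4 = 1, so 4 divides 4 — satisfied.

Violated: 3.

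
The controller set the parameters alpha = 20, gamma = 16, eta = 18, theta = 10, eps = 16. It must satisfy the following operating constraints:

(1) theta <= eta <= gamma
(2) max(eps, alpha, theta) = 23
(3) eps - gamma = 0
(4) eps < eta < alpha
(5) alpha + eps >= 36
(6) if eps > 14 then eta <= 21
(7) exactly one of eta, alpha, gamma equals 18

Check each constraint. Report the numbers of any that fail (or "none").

(1) values 10, 18, 16; eta = 18 is not <= gamma = 16 — violated.
(2) max(16, 20, 10) = 20, not 23 — violated.
(3) eps - gamma = 16 - 16 = 0 — satisfied.
(4) values 16 < 18 < 20 — satisfied.
(5) alpha + eps = 20 + 16 = 36; 36 ≥ 36 — satisfied.
(6) eps = 16 > 14, so we need eta ≤ 21; eta = 18 ≤ 21 — satisfied.
(7) eta=18, alpha=20, gamma=16; 1 of them equals 18 — satisfied.

The assignment fails constraints 1 and 2.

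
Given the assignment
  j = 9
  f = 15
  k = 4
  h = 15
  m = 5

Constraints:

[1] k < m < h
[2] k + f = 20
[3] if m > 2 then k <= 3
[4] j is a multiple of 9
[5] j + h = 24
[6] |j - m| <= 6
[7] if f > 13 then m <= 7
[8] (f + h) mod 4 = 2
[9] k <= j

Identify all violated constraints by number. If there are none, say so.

The assignment fails constraints 2, 3.

[1] values 4 < 5 < 15  yes
[2] k + f = 4 + 15 = 19, not 20  no
[3] m = 5 > 2, so we need k ≤ 3; but k = 4 > 3  no
[4] 9 / 9 = 1, so 9 divides 9  yes
[5] j + h = 9 + 15 = 24  yes
[6] |9 - 5| = 4; 4 ≤ 6  yes
[7] f = 15 > 13, so we need m ≤ 7; m = 5 ≤ 7  yes
[8] f + h = 30; 30 mod 4 = 2  yes
[9] k = 4, j = 9; 4 ≤ 9  yes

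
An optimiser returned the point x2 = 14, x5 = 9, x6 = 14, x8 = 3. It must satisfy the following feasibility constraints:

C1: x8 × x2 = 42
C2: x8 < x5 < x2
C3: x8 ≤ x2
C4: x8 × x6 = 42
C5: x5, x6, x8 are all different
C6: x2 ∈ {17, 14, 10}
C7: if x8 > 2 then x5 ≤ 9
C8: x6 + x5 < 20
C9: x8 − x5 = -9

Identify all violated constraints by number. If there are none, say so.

C1: x8 × x2 = 3 × 14 = 42 — satisfied.
C2: values 3 < 9 < 14 — satisfied.
C3: x8 = 3, x2 = 14; 3 ≤ 14 — satisfied.
C4: x8 × x6 = 3 × 14 = 42 — satisfied.
C5: values 9, 14, 3 are pairwise distinct — satisfied.
C6: x2 = 14 is in {17, 14, 10} — satisfied.
C7: x8 = 3 > 2, so we need x5 ≤ 9; x5 = 9 ≤ 9 — satisfied.
C8: x6 + x5 = 14 + 9 = 23; 23 ≥ 20, bound 20 not met — violated.
C9: x8 − x5 = 3 − 9 = -6, not -9 — violated.

Constraints 8, 9 are violated.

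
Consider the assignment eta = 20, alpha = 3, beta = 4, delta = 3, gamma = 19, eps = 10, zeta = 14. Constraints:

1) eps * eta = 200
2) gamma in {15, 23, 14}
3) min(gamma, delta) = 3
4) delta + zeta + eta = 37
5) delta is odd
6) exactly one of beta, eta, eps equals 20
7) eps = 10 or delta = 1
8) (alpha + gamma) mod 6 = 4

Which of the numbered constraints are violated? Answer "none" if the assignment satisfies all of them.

Constraint 2 does not hold.

1) eps * eta = 10 * 20 = 200 — satisfied.
2) gamma = 19 is not in {15, 23, 14} — violated.
3) min(19, 3) = 3 — satisfied.
4) delta + zeta + eta = 3 + 14 + 20 = 37 — satisfied.
5) delta = 3 is odd — satisfied.
6) beta=4, eta=20, eps=10; 1 of them equals 20 — satisfied.
7) eps = 10 = 10 (first disjunct) — satisfied.
8) alpha + gamma = 22; 22 mod 6 = 4 — satisfied.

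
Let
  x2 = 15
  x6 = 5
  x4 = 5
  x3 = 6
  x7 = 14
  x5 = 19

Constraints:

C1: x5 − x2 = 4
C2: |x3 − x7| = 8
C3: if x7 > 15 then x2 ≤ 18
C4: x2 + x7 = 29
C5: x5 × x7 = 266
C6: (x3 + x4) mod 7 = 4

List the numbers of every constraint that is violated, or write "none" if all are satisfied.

None — every constraint holds.

C1: x5 − x2 = 19 − 15 = 4 — holds.
C2: |6 − 14| = 8 — holds.
C3: x7 = 14, not > 15; antecedent false, conditional vacuously true — holds.
C4: x2 + x7 = 15 + 14 = 29 — holds.
C5: x5 × x7 = 19 × 14 = 266 — holds.
C6: x3 + x4 = 11; 11 mod 7 = 4 — holds.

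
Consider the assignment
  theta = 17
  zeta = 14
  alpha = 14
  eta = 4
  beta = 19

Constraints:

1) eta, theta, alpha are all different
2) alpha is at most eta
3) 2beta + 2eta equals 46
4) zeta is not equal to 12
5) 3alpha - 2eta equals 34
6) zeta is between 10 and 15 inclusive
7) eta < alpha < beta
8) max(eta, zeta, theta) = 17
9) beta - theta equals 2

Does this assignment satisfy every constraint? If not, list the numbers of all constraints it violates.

Constraint 2 is violated.

1) values 4, 17, 14 are pairwise distinct — OK.
2) alpha = 14, eta = 4; 14 > 4 (want ≤) — violated.
3) 2beta + 2eta = 2(19) + 2(4) = 46 — OK.
4) zeta = 14, and 14 ≠ 12 — OK.
5) 3alpha - 2eta = 3(14) - 2(4) = 34 — OK.
6) zeta = 14 lies in [10, 15] — OK.
7) values 4 < 14 < 19 — OK.
8) max(4, 14, 17) = 17 — OK.
9) beta - theta = 19 - 17 = 2 — OK.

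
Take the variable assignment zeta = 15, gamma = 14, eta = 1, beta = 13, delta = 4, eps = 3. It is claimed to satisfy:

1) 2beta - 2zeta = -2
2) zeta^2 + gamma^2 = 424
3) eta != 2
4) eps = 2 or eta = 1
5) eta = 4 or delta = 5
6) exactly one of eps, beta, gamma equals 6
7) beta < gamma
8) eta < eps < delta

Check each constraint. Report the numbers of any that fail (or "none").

1) 2beta - 2zeta = 2(13) - 2(15) = -4, not -2  false
2) zeta^2 + gamma^2 = 15^2 + 14^2 = 225 + 196 = 421, not 424  false
3) eta = 1, and 1 ≠ 2  true
4) eps = 3 ≠ 2, but eta = 1 = 1 (second disjunct)  true
5) eta = 1 ≠ 4 and delta = 4 ≠ 5; both disjuncts false  false
6) eps=3, beta=13, gamma=14; 0 of them equal 6, not exactly one  false
7) beta = 13, gamma = 14; 13 < 14  true
8) values 1 < 3 < 4  true

The assignment fails constraints 1, 2, 5, 6.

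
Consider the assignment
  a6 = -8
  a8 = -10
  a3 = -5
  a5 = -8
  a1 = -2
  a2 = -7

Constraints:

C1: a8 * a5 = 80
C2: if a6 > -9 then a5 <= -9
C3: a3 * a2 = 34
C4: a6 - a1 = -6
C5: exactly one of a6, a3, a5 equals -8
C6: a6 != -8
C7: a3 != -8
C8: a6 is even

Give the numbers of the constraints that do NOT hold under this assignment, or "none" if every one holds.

Violated: 2, 3, 5, and 6.

C1: a8 * a5 = -10 * (-8) = 80 — OK.
C2: a6 = -8 > -9, so we need a5 ≤ -9; but a5 = -8 > -9 — violated.
C3: a3 * a2 = -5 * (-7) = 35, not 34 — violated.
C4: a6 - a1 = -8 - (-2) = -6 — OK.
C5: a6=-8, a3=-5, a5=-8; 2 of them equal -8, not exactly one — violated.
C6: a6 = -8, but -8 is required to differ — violated.
C7: a3 = -5, and -5 ≠ -8 — OK.
C8: a6 = -8 is even — OK.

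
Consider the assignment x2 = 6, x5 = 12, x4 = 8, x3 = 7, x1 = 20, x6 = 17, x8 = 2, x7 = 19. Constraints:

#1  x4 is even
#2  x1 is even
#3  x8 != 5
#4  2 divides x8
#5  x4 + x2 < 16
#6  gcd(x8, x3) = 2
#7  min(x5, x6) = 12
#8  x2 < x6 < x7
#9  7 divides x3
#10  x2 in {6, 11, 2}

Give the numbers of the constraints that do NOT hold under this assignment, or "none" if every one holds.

#1 x4 = 8 is even  yes
#2 x1 = 20 is even  yes
#3 x8 = 2, and 2 ≠ 5  yes
#4 2 / 2 = 1, so 2 divides 2  yes
#5 x4 + x2 = 8 + 6 = 14; 14 < 16  yes
#6 gcd(2, 7) = 1, not 2  no
#7 min(12, 17) = 12  yes
#8 values 6 < 17 < 19  yes
#9 7 / 7 = 1, so 7 divides 7  yes
#10 x2 = 6 is in {6, 11, 2}  yes

Violated: 6.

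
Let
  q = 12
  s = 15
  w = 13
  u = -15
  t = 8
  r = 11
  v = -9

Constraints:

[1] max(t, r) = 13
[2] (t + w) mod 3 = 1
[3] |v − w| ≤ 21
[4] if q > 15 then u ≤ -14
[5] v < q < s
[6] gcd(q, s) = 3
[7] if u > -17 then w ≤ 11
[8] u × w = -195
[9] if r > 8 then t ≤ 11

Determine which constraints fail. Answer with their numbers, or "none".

[1] max(8, 11) = 11, not 13  ✗
[2] t + w = 21; 21 mod 3 = 0, not 1  ✗
[3] |-9 − 13| = 22; 22 > 21, exceeds bound 21  ✗
[4] q = 12, not > 15; antecedent false, conditional vacuously true  ✓
[5] values -9 < 12 < 15  ✓
[6] gcd(12, 15) = 3  ✓
[7] u = -15 > -17, so we need w ≤ 11; but w = 13 > 11  ✗
[8] u × w = -15 × 13 = -195  ✓
[9] r = 11 > 8, so we need t ≤ 11; t = 8 ≤ 11  ✓

Constraints 1, 2, 3, 7 are violated.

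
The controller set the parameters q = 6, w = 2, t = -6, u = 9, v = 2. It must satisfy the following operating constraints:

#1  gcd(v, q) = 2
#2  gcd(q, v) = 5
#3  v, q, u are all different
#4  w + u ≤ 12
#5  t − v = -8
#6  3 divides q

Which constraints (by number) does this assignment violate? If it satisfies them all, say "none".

#1 gcd(2, 6) = 2 — holds.
#2 gcd(6, 2) = 2, not 5 — fails.
#3 values 2, 6, 9 are pairwise distinct — holds.
#4 w + u = 2 + 9 = 11; 11 ≤ 12 — holds.
#5 t − v = -6 − 2 = -8 — holds.
#6 6 / 3 = 2, so 3 divides 6 — holds.

Constraint 2 is violated.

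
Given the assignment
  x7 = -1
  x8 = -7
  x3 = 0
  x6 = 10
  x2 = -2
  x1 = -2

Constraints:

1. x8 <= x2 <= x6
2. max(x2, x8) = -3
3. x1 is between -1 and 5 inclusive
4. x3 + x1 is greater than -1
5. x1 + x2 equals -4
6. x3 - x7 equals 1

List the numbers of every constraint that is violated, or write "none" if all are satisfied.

1. values -7 <= -2 <= 10 — OK.
2. max(-2, -7) = -2, not -3 — violated.
3. x1 = -2 is outside [-1, 5] — violated.
4. x3 + x1 = 0 + (-2) = -2; -2 ≤ -1, bound -1 not met — violated.
5. x1 + x2 = -2 + (-2) = -4 — OK.
6. x3 - x7 = 0 - (-1) = 1 — OK.

The assignment fails constraints 2, 3, 4.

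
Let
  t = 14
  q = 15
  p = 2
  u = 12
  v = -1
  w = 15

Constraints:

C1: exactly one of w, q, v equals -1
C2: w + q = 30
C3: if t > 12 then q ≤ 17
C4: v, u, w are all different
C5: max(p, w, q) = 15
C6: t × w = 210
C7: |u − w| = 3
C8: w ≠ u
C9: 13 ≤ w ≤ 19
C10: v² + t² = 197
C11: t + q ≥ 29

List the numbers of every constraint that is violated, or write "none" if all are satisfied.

No violations.

C1: w=15, q=15, v=-1; 1 of them equals -1 — holds.
C2: w + q = 15 + 15 = 30 — holds.
C3: t = 14 > 12, so we need q ≤ 17; q = 15 ≤ 17 — holds.
C4: values -1, 12, 15 are pairwise distinct — holds.
C5: max(2, 15, 15) = 15 — holds.
C6: t × w = 14 × 15 = 210 — holds.
C7: |12 − 15| = 3 — holds.
C8: w = 15, u = 12; distinct — holds.
C9: w = 15 lies in [13, 19] — holds.
C10: v² + t² = (-1)² + 14² = 1 + 196 = 197 — holds.
C11: t + q = 14 + 15 = 29; 29 ≥ 29 — holds.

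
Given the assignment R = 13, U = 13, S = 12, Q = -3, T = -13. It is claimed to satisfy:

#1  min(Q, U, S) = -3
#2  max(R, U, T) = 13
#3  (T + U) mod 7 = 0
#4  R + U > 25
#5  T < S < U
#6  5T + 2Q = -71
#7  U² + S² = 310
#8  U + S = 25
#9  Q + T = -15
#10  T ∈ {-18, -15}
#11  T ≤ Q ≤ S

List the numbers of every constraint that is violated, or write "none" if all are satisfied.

#1 min(-3, 13, 12) = -3 — holds.
#2 max(13, 13, -13) = 13 — holds.
#3 T + U = 0; 0 mod 7 = 0 — holds.
#4 R + U = 13 + 13 = 26; 26 > 25 — holds.
#5 values -13 < 12 < 13 — holds.
#6 5T + 2Q = 5(-13) + 2(-3) = -71 — holds.
#7 U² + S² = 13² + 12² = 169 + 144 = 313, not 310 — fails.
#8 U + S = 13 + 12 = 25 — holds.
#9 Q + T = -3 + (-13) = -16, not -15 — fails.
#10 T = -13 is not in {-18, -15} — fails.
#11 values -13 ≤ -3 ≤ 12 — holds.

The assignment fails constraints 7, 9, 10.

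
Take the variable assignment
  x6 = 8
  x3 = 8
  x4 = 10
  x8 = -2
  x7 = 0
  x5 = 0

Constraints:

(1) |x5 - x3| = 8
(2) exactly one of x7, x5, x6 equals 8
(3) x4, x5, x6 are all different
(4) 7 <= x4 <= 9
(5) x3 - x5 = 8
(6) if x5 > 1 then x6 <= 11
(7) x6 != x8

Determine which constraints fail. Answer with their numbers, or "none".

(1) |0 - 8| = 8  ✓
(2) x7=0, x5=0, x6=8; 1 of them equals 8  ✓
(3) values 10, 0, 8 are pairwise distinct  ✓
(4) x4 = 10 is outside [7, 9]  ✗
(5) x3 - x5 = 8 - 0 = 8  ✓
(6) x5 = 0, not > 1; antecedent false, conditional vacuously true  ✓
(7) x6 = 8, x8 = -2; distinct  ✓

The assignment fails constraint 4.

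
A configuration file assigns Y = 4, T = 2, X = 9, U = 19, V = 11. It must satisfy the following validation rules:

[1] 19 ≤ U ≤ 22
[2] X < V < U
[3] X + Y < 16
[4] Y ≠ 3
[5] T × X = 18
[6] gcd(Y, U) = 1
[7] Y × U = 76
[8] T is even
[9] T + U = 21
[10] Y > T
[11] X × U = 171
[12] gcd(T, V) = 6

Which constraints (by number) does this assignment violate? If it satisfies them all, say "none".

Constraint 12 is violated.

[1] U = 19 lies in [19, 22] — holds.
[2] values 9 < 11 < 19 — holds.
[3] X + Y = 9 + 4 = 13; 13 < 16 — holds.
[4] Y = 4, and 4 ≠ 3 — holds.
[5] T × X = 2 × 9 = 18 — holds.
[6] gcd(4, 19) = 1 — holds.
[7] Y × U = 4 × 19 = 76 — holds.
[8] T = 2 is even — holds.
[9] T + U = 2 + 19 = 21 — holds.
[10] Y = 4, T = 2; 4 > 2 — holds.
[11] X × U = 9 × 19 = 171 — holds.
[12] gcd(2, 11) = 1, not 6 — fails.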